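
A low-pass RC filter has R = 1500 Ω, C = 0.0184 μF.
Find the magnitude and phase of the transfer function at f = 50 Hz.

Step 1 — Angular frequency: ω = 2π·50 = 314.2 rad/s.
Step 2 — Transfer function: H(jω) = 1/(1 + jωRC).
Step 3 — Denominator: 1 + jωRC = 1 + j·314.2·1500·1.84e-08 = 1 + j0.008671.
Step 4 — H = 0.9999 - j0.00867.
Step 5 — Magnitude: |H| = 1 (-0.0 dB); phase: φ = -0.5°.

|H| = 1 (-0.0 dB), φ = -0.5°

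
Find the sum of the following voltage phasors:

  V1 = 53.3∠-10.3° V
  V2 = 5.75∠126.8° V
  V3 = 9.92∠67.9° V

Step 1 — Convert each phasor to rectangular form:
  V1 = 53.3·(cos(-10.3°) + j·sin(-10.3°)) = 52.44 - j9.53 V
  V2 = 5.75·(cos(126.8°) + j·sin(126.8°)) = -3.444 + j4.604 V
  V3 = 9.92·(cos(67.9°) + j·sin(67.9°)) = 3.732 + j9.191 V
Step 2 — Sum components: V_total = 52.73 + j4.265 V.
Step 3 — Convert to polar: |V_total| = 52.9 V, ∠V_total = 4.6°.

V_total = 52.9∠4.6° V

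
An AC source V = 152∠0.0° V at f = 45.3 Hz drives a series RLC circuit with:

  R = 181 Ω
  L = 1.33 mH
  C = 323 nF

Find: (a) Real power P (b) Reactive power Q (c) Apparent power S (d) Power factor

Step 1 — Angular frequency: ω = 2π·f = 2π·45.3 = 284.6 rad/s.
Step 2 — Component impedances:
  R: Z = R = 181 Ω
  L: Z = jωL = j·284.6·0.00133 = 0 + j0.3786 Ω
  C: Z = 1/(jωC) = -j/(ω·C) = 0 - j1.088e+04 Ω
Step 3 — Series combination: Z_total = R + L + C = 181 - j1.088e+04 Ω = 1.088e+04∠-89.0° Ω.
Step 4 — Source phasor: V = 152∠0.0° V = 152 V.
Step 5 — Current: I = V / Z = 0.0002325 + j0.01397 A = 0.01397∠89.0° A.
Step 6 — Complex power: S = V·I* = 0.03534 - j2.124 VA.
Step 7 — Real power: P = Re(S) = 0.03534 W.
Step 8 — Reactive power: Q = Im(S) = -2.124 VAR.
Step 9 — Apparent power: |S| = 2.124 VA.
Step 10 — Power factor: PF = P/|S| = 0.01664 (leading).

(a) P = 0.03534 W  (b) Q = -2.124 VAR  (c) S = 2.124 VA  (d) PF = 0.01664 (leading)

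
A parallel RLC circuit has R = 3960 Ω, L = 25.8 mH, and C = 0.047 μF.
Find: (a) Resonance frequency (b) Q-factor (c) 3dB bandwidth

Step 1 — Resonance: ω₀ = 1/√(LC) = 1/√(0.0258·4.7e-08) = 2.872e+04 rad/s.
Step 2 — f₀ = ω₀/(2π) = 4570 Hz.
Step 3 — Parallel Q: Q = R/(ω₀L) = 3960/(2.872e+04·0.0258) = 5.345.
Step 4 — Bandwidth: Δω = ω₀/Q = 5373 rad/s; BW = Δω/(2π) = 855.1 Hz.

(a) f₀ = 4570 Hz  (b) Q = 5.345  (c) BW = 855.1 Hz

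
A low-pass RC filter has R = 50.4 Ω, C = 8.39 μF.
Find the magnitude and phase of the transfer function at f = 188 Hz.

Step 1 — Angular frequency: ω = 2π·188 = 1181 rad/s.
Step 2 — Transfer function: H(jω) = 1/(1 + jωRC).
Step 3 — Denominator: 1 + jωRC = 1 + j·1181·50.4·8.39e-06 = 1 + j0.4995.
Step 4 — H = 0.8003 - j0.3998.
Step 5 — Magnitude: |H| = 0.8946 (-1.0 dB); phase: φ = -26.5°.

|H| = 0.8946 (-1.0 dB), φ = -26.5°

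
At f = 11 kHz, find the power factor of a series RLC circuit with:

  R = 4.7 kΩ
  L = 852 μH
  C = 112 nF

Step 1 — Angular frequency: ω = 2π·f = 2π·1.1e+04 = 6.912e+04 rad/s.
Step 2 — Component impedances:
  R: Z = R = 4700 Ω
  L: Z = jωL = j·6.912e+04·0.000852 = 0 + j58.89 Ω
  C: Z = 1/(jωC) = -j/(ω·C) = 0 - j129.2 Ω
Step 3 — Series combination: Z_total = R + L + C = 4700 - j70.3 Ω = 4701∠-0.9° Ω.
Step 4 — Power factor: PF = cos(φ) = Re(Z)/|Z| = 4700/4700.5 = 0.9999.
Step 5 — Type: Im(Z) = -70.3 ⇒ leading (phase φ = -0.9°).

PF = 0.9999 (leading, φ = -0.9°)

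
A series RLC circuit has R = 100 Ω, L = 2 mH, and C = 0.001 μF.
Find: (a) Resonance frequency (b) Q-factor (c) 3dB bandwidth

Step 1 — Resonance: ω₀ = 1/√(LC) = 1/√(0.002·1e-09) = 7.071e+05 rad/s.
Step 2 — f₀ = ω₀/(2π) = 1.125e+05 Hz.
Step 3 — Series Q: Q = ω₀L/R = 7.071e+05·0.002/100 = 14.14.
Step 4 — Bandwidth: Δω = ω₀/Q = 5e+04 rad/s; BW = Δω/(2π) = 7958 Hz.

(a) f₀ = 1.125e+05 Hz  (b) Q = 14.14  (c) BW = 7958 Hz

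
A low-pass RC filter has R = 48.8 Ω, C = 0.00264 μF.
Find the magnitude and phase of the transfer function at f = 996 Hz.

Step 1 — Angular frequency: ω = 2π·996 = 6258 rad/s.
Step 2 — Transfer function: H(jω) = 1/(1 + jωRC).
Step 3 — Denominator: 1 + jωRC = 1 + j·6258·48.8·2.64e-09 = 1 + j0.0008062.
Step 4 — H = 1 - j0.0008062.
Step 5 — Magnitude: |H| = 1 (-0.0 dB); phase: φ = -0.0°.

|H| = 1 (-0.0 dB), φ = -0.0°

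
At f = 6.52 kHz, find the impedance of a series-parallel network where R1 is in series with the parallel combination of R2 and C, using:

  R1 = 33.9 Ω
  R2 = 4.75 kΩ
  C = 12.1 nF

Step 1 — Angular frequency: ω = 2π·f = 2π·6520 = 4.097e+04 rad/s.
Step 2 — Component impedances:
  R1: Z = R = 33.9 Ω
  R2: Z = R = 4750 Ω
  C: Z = 1/(jωC) = -j/(ω·C) = 0 - j2017 Ω
Step 3 — Parallel branch: R2 || C = 1/(1/R2 + 1/C) = 725.9 - j1709 Ω.
Step 4 — Series with R1: Z_total = R1 + (R2 || C) = 759.8 - j1709 Ω = 1870∠-66.0° Ω.

Z = 759.8 - j1709 Ω = 1870∠-66.0° Ω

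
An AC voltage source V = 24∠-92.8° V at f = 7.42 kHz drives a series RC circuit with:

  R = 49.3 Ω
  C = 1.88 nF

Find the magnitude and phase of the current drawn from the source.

Step 1 — Angular frequency: ω = 2π·f = 2π·7420 = 4.662e+04 rad/s.
Step 2 — Component impedances:
  R: Z = R = 49.3 Ω
  C: Z = 1/(jωC) = -j/(ω·C) = 0 - j1.141e+04 Ω
Step 3 — Series combination: Z_total = R + C = 49.3 - j1.141e+04 Ω = 1.141e+04∠-89.8° Ω.
Step 4 — Source phasor: V = 24∠-92.8° V = -1.172 - j23.97 V.
Step 5 — Ohm's law: I = V / Z_total = (-1.172 - j23.97) / (49.3 - j1.141e+04) = 0.002101 - j0.0001118 A.
Step 6 — Convert to polar: |I| = 0.002104 A, ∠I = -3.0°.

I = 0.002104∠-3.0° A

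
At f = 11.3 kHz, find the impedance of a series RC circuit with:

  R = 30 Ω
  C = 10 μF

Step 1 — Angular frequency: ω = 2π·f = 2π·1.13e+04 = 7.1e+04 rad/s.
Step 2 — Component impedances:
  R: Z = R = 30 Ω
  C: Z = 1/(jωC) = -j/(ω·C) = 0 - j1.408 Ω
Step 3 — Series combination: Z_total = R + C = 30 - j1.408 Ω = 30.03∠-2.7° Ω.

Z = 30 - j1.408 Ω = 30.03∠-2.7° Ω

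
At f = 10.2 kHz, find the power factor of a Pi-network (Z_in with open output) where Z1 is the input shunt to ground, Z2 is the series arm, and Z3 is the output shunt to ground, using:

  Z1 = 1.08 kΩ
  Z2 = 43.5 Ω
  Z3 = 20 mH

Step 1 — Angular frequency: ω = 2π·f = 2π·1.02e+04 = 6.409e+04 rad/s.
Step 2 — Component impedances:
  Z1: Z = R = 1080 Ω
  Z2: Z = R = 43.5 Ω
  Z3: Z = jωL = j·6.409e+04·0.02 = 0 + j1282 Ω
Step 3 — With open output, the series arm Z2 and the output shunt Z3 appear in series to ground: Z2 + Z3 = 43.5 + j1282 Ω.
Step 4 — Parallel with input shunt Z1: Z_in = Z1 || (Z2 + Z3) = 628.9 + j514.6 Ω = 812.6∠39.3° Ω.
Step 5 — Power factor: PF = cos(φ) = Re(Z)/|Z| = 628.9/812.6 = 0.7739.
Step 6 — Type: Im(Z) = 514.6 ⇒ lagging (phase φ = 39.3°).

PF = 0.7739 (lagging, φ = 39.3°)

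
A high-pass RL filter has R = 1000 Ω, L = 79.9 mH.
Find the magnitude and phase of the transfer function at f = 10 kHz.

Step 1 — Angular frequency: ω = 2π·1e+04 = 6.283e+04 rad/s.
Step 2 — Transfer function: H(jω) = jωL/(R + jωL).
Step 3 — Numerator jωL = j·5020; denominator R + jωL = 1000 + j5020.
Step 4 — H = 0.9618 + j0.1916.
Step 5 — Magnitude: |H| = 0.9807 (-0.2 dB); phase: φ = 11.3°.

|H| = 0.9807 (-0.2 dB), φ = 11.3°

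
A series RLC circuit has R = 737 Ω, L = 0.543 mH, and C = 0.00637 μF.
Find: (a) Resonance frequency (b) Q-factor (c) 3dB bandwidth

Step 1 — Resonance condition Im(Z)=0 gives ω₀ = 1/√(LC).
Step 2 — ω₀ = 1/√(0.000543·6.37e-09) = 5.377e+05 rad/s.
Step 3 — f₀ = ω₀/(2π) = 8.558e+04 Hz.
Step 4 — Series Q: Q = ω₀L/R = 5.377e+05·0.000543/737 = 0.3962.
Step 5 — 3dB bandwidth: Δω = ω₀/Q = 1.357e+06 rad/s; BW = Δω/(2π) = 2.16e+05 Hz.

(a) f₀ = 8.558e+04 Hz  (b) Q = 0.3962  (c) BW = 2.16e+05 Hz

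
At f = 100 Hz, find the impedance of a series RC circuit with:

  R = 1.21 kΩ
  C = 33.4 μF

Step 1 — Angular frequency: ω = 2π·f = 2π·100 = 628.3 rad/s.
Step 2 — Component impedances:
  R: Z = R = 1210 Ω
  C: Z = 1/(jωC) = -j/(ω·C) = 0 - j47.65 Ω
Step 3 — Series combination: Z_total = R + C = 1210 - j47.65 Ω = 1211∠-2.3° Ω.

Z = 1210 - j47.65 Ω = 1211∠-2.3° Ω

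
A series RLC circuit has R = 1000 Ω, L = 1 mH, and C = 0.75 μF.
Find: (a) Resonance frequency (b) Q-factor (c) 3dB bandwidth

Step 1 — Resonance condition Im(Z)=0 gives ω₀ = 1/√(LC).
Step 2 — ω₀ = 1/√(0.001·7.5e-07) = 3.651e+04 rad/s.
Step 3 — f₀ = ω₀/(2π) = 5812 Hz.
Step 4 — Series Q: Q = ω₀L/R = 3.651e+04·0.001/1000 = 0.03651.
Step 5 — 3dB bandwidth: Δω = ω₀/Q = 1e+06 rad/s; BW = Δω/(2π) = 1.592e+05 Hz.

(a) f₀ = 5812 Hz  (b) Q = 0.03651  (c) BW = 1.592e+05 Hz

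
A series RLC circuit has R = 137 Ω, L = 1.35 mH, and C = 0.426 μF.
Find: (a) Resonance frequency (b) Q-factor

Step 1 — Resonance condition Im(Z)=0 gives ω₀ = 1/√(LC).
Step 2 — ω₀ = 1/√(0.00135·4.26e-07) = 4.17e+04 rad/s.
Step 3 — f₀ = ω₀/(2π) = 6637 Hz.
Step 4 — Series Q: Q = ω₀L/R = 4.17e+04·0.00135/137 = 0.4109.

(a) f₀ = 6637 Hz  (b) Q = 0.4109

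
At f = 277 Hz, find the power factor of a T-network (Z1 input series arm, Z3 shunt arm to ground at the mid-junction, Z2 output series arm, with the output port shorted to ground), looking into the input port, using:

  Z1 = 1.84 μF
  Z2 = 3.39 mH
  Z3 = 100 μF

Step 1 — Angular frequency: ω = 2π·f = 2π·277 = 1740 rad/s.
Step 2 — Component impedances:
  Z1: Z = 1/(jωC) = -j/(ω·C) = 0 - j312.3 Ω
  Z2: Z = jωL = j·1740·0.00339 = 0 + j5.9 Ω
  Z3: Z = 1/(jωC) = -j/(ω·C) = 0 - j5.746 Ω
Step 3 — With the output port shorted to ground, the output series arm Z2 runs from the junction to ground; the shunt arm Z3 also runs from the junction to ground. They appear in parallel: Z3 || Z2 = 0 - j219.5 Ω.
Step 4 — Series with input arm Z1: Z_in = Z1 + (Z3 || Z2) = 0 - j531.8 Ω = 531.8∠-90.0° Ω.
Step 5 — Power factor: PF = cos(φ) = Re(Z)/|Z| = 0/531.8 = 0.
Step 6 — Type: Im(Z) = -531.8 ⇒ leading (phase φ = -90.0°).

PF = 0 (leading, φ = -90.0°)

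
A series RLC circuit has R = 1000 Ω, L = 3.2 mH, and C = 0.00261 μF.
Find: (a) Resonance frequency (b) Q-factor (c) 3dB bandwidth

Step 1 — Resonance condition Im(Z)=0 gives ω₀ = 1/√(LC).
Step 2 — ω₀ = 1/√(0.0032·2.61e-09) = 3.46e+05 rad/s.
Step 3 — f₀ = ω₀/(2π) = 5.507e+04 Hz.
Step 4 — Series Q: Q = ω₀L/R = 3.46e+05·0.0032/1000 = 1.107.
Step 5 — 3dB bandwidth: Δω = ω₀/Q = 3.125e+05 rad/s; BW = Δω/(2π) = 4.974e+04 Hz.

(a) f₀ = 5.507e+04 Hz  (b) Q = 1.107  (c) BW = 4.974e+04 Hz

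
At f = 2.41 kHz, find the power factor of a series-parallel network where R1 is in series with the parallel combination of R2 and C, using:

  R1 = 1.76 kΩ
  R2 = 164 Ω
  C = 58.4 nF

Step 1 — Angular frequency: ω = 2π·f = 2π·2410 = 1.514e+04 rad/s.
Step 2 — Component impedances:
  R1: Z = R = 1760 Ω
  R2: Z = R = 164 Ω
  C: Z = 1/(jωC) = -j/(ω·C) = 0 - j1131 Ω
Step 3 — Parallel branch: R2 || C = 1/(1/R2 + 1/C) = 160.6 - j23.29 Ω.
Step 4 — Series with R1: Z_total = R1 + (R2 || C) = 1921 - j23.29 Ω = 1921∠-0.7° Ω.
Step 5 — Power factor: PF = cos(φ) = Re(Z)/|Z| = 1920.6/1920.8 = 0.9999.
Step 6 — Type: Im(Z) = -23.29 ⇒ leading (phase φ = -0.7°).

PF = 0.9999 (leading, φ = -0.7°)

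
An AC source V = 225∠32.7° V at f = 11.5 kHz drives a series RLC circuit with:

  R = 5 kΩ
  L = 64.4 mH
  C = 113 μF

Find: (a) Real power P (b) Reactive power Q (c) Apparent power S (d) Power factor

Step 1 — Angular frequency: ω = 2π·f = 2π·1.15e+04 = 7.226e+04 rad/s.
Step 2 — Component impedances:
  R: Z = R = 5000 Ω
  L: Z = jωL = j·7.226e+04·0.0644 = 0 + j4653 Ω
  C: Z = 1/(jωC) = -j/(ω·C) = 0 - j0.1225 Ω
Step 3 — Series combination: Z_total = R + L + C = 5000 + j4653 Ω = 6830∠42.9° Ω.
Step 4 — Source phasor: V = 225∠32.7° V = 189.3 + j121.6 V.
Step 5 — Current: I = V / Z = 0.03242 - j0.005858 A = 0.03294∠-10.2° A.
Step 6 — Complex power: S = V·I* = 5.426 + j5.049 VA.
Step 7 — Real power: P = Re(S) = 5.426 W.
Step 8 — Reactive power: Q = Im(S) = 5.049 VAR.
Step 9 — Apparent power: |S| = 7.412 VA.
Step 10 — Power factor: PF = P/|S| = 0.732 (lagging).

(a) P = 5.426 W  (b) Q = 5.049 VAR  (c) S = 7.412 VA  (d) PF = 0.732 (lagging)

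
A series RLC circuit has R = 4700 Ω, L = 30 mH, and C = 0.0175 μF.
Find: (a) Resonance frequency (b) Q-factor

Step 1 — Resonance condition Im(Z)=0 gives ω₀ = 1/√(LC).
Step 2 — ω₀ = 1/√(0.03·1.75e-08) = 4.364e+04 rad/s.
Step 3 — f₀ = ω₀/(2π) = 6946 Hz.
Step 4 — Series Q: Q = ω₀L/R = 4.364e+04·0.03/4700 = 0.2786.

(a) f₀ = 6946 Hz  (b) Q = 0.2786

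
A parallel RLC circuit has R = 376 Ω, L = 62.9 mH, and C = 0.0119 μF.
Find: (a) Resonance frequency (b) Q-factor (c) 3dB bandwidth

Step 1 — Resonance: ω₀ = 1/√(LC) = 1/√(0.0629·1.19e-08) = 3.655e+04 rad/s.
Step 2 — f₀ = ω₀/(2π) = 5817 Hz.
Step 3 — Parallel Q: Q = R/(ω₀L) = 376/(3.655e+04·0.0629) = 0.1635.
Step 4 — Bandwidth: Δω = ω₀/Q = 2.235e+05 rad/s; BW = Δω/(2π) = 3.557e+04 Hz.

(a) f₀ = 5817 Hz  (b) Q = 0.1635  (c) BW = 3.557e+04 Hz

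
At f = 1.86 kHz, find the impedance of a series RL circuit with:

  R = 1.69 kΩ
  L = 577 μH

Step 1 — Angular frequency: ω = 2π·f = 2π·1860 = 1.169e+04 rad/s.
Step 2 — Component impedances:
  R: Z = R = 1690 Ω
  L: Z = jωL = j·1.169e+04·0.000577 = 0 + j6.743 Ω
Step 3 — Series combination: Z_total = R + L = 1690 + j6.743 Ω = 1690∠0.2° Ω.

Z = 1690 + j6.743 Ω = 1690∠0.2° Ω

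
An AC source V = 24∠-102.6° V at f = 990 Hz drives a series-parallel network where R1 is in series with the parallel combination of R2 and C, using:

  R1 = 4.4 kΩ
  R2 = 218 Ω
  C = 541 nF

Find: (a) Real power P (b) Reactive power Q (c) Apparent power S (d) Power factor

Step 1 — Angular frequency: ω = 2π·f = 2π·990 = 6220 rad/s.
Step 2 — Component impedances:
  R1: Z = R = 4400 Ω
  R2: Z = R = 218 Ω
  C: Z = 1/(jωC) = -j/(ω·C) = 0 - j297.2 Ω
Step 3 — Parallel branch: R2 || C = 1/(1/R2 + 1/C) = 141.7 - j104 Ω.
Step 4 — Series with R1: Z_total = R1 + (R2 || C) = 4542 - j104 Ω = 4543∠-1.3° Ω.
Step 5 — Source phasor: V = 24∠-102.6° V = -5.235 - j23.42 V.
Step 6 — Current: I = V / Z = -0.001034 - j0.005181 A = 0.005283∠-101.3° A.
Step 7 — Complex power: S = V·I* = 0.1268 - j0.002902 VA.
Step 8 — Real power: P = Re(S) = 0.1268 W.
Step 9 — Reactive power: Q = Im(S) = -0.002902 VAR.
Step 10 — Apparent power: |S| = 0.1268 VA.
Step 11 — Power factor: PF = P/|S| = 0.9997 (leading).

(a) P = 0.1268 W  (b) Q = -0.002902 VAR  (c) S = 0.1268 VA  (d) PF = 0.9997 (leading)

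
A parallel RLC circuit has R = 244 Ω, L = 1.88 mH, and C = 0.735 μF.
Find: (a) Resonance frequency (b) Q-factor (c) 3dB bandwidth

Step 1 — Resonance: ω₀ = 1/√(LC) = 1/√(0.00188·7.35e-07) = 2.69e+04 rad/s.
Step 2 — f₀ = ω₀/(2π) = 4282 Hz.
Step 3 — Parallel Q: Q = R/(ω₀L) = 244/(2.69e+04·0.00188) = 4.825.
Step 4 — Bandwidth: Δω = ω₀/Q = 5576 rad/s; BW = Δω/(2π) = 887.4 Hz.

(a) f₀ = 4282 Hz  (b) Q = 4.825  (c) BW = 887.4 Hz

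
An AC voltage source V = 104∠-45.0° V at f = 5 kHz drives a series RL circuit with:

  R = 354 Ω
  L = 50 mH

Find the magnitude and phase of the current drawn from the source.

Step 1 — Angular frequency: ω = 2π·f = 2π·5000 = 3.142e+04 rad/s.
Step 2 — Component impedances:
  R: Z = R = 354 Ω
  L: Z = jωL = j·3.142e+04·0.05 = 0 + j1571 Ω
Step 3 — Series combination: Z_total = R + L = 354 + j1571 Ω = 1610∠77.3° Ω.
Step 4 — Source phasor: V = 104∠-45.0° V = 73.54 - j73.54 V.
Step 5 — Ohm's law: I = V / Z_total = (73.54 - j73.54) / (354 + j1571) = -0.03451 - j0.05459 A.
Step 6 — Convert to polar: |I| = 0.06459 A, ∠I = -122.3°.

I = 0.06459∠-122.3° A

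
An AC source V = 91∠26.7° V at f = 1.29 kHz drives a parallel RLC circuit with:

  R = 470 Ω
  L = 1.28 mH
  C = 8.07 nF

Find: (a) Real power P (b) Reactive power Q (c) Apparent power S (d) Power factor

Step 1 — Angular frequency: ω = 2π·f = 2π·1290 = 8105 rad/s.
Step 2 — Component impedances:
  R: Z = R = 470 Ω
  L: Z = jωL = j·8105·0.00128 = 0 + j10.37 Ω
  C: Z = 1/(jωC) = -j/(ω·C) = 0 - j1.529e+04 Ω
Step 3 — Parallel combination: 1/Z_total = 1/R + 1/L + 1/C; Z_total = 0.2292 + j10.38 Ω = 10.38∠88.7° Ω.
Step 4 — Source phasor: V = 91∠26.7° V = 81.3 + j40.89 V.
Step 5 — Current: I = V / Z = 4.111 - j7.744 A = 8.767∠-62.0° A.
Step 6 — Complex power: S = V·I* = 17.62 + j797.6 VA.
Step 7 — Real power: P = Re(S) = 17.62 W.
Step 8 — Reactive power: Q = Im(S) = 797.6 VAR.
Step 9 — Apparent power: |S| = 797.8 VA.
Step 10 — Power factor: PF = P/|S| = 0.02208 (lagging).

(a) P = 17.62 W  (b) Q = 797.6 VAR  (c) S = 797.8 VA  (d) PF = 0.02208 (lagging)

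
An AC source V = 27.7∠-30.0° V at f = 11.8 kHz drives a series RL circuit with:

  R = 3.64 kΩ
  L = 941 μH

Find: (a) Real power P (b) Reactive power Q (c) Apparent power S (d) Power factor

Step 1 — Angular frequency: ω = 2π·f = 2π·1.18e+04 = 7.414e+04 rad/s.
Step 2 — Component impedances:
  R: Z = R = 3640 Ω
  L: Z = jωL = j·7.414e+04·0.000941 = 0 + j69.77 Ω
Step 3 — Series combination: Z_total = R + L = 3640 + j69.77 Ω = 3641∠1.1° Ω.
Step 4 — Source phasor: V = 27.7∠-30.0° V = 23.99 - j13.85 V.
Step 5 — Current: I = V / Z = 0.006515 - j0.00393 A = 0.007608∠-31.1° A.
Step 6 — Complex power: S = V·I* = 0.2107 + j0.004039 VA.
Step 7 — Real power: P = Re(S) = 0.2107 W.
Step 8 — Reactive power: Q = Im(S) = 0.004039 VAR.
Step 9 — Apparent power: |S| = 0.2108 VA.
Step 10 — Power factor: PF = P/|S| = 0.9998 (lagging).

(a) P = 0.2107 W  (b) Q = 0.004039 VAR  (c) S = 0.2108 VA  (d) PF = 0.9998 (lagging)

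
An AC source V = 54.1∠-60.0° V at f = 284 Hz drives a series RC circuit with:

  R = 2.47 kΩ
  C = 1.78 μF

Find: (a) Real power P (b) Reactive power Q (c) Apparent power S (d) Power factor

Step 1 — Angular frequency: ω = 2π·f = 2π·284 = 1784 rad/s.
Step 2 — Component impedances:
  R: Z = R = 2470 Ω
  C: Z = 1/(jωC) = -j/(ω·C) = 0 - j314.8 Ω
Step 3 — Series combination: Z_total = R + C = 2470 - j314.8 Ω = 2490∠-7.3° Ω.
Step 4 — Source phasor: V = 54.1∠-60.0° V = 27.05 - j46.85 V.
Step 5 — Current: I = V / Z = 0.01316 - j0.01729 A = 0.02173∠-52.7° A.
Step 6 — Complex power: S = V·I* = 1.166 - j0.1486 VA.
Step 7 — Real power: P = Re(S) = 1.166 W.
Step 8 — Reactive power: Q = Im(S) = -0.1486 VAR.
Step 9 — Apparent power: |S| = 1.175 VA.
Step 10 — Power factor: PF = P/|S| = 0.992 (leading).

(a) P = 1.166 W  (b) Q = -0.1486 VAR  (c) S = 1.175 VA  (d) PF = 0.992 (leading)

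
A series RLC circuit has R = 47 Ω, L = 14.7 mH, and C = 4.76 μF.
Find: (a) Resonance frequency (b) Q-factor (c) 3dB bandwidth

Step 1 — Resonance condition Im(Z)=0 gives ω₀ = 1/√(LC).
Step 2 — ω₀ = 1/√(0.0147·4.76e-06) = 3780 rad/s.
Step 3 — f₀ = ω₀/(2π) = 601.7 Hz.
Step 4 — Series Q: Q = ω₀L/R = 3780·0.0147/47 = 1.182.
Step 5 — 3dB bandwidth: Δω = ω₀/Q = 3197 rad/s; BW = Δω/(2π) = 508.9 Hz.

(a) f₀ = 601.7 Hz  (b) Q = 1.182  (c) BW = 508.9 Hz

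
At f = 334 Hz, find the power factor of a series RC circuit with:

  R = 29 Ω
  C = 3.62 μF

Step 1 — Angular frequency: ω = 2π·f = 2π·334 = 2099 rad/s.
Step 2 — Component impedances:
  R: Z = R = 29 Ω
  C: Z = 1/(jωC) = -j/(ω·C) = 0 - j131.6 Ω
Step 3 — Series combination: Z_total = R + C = 29 - j131.6 Ω = 134.8∠-77.6° Ω.
Step 4 — Power factor: PF = cos(φ) = Re(Z)/|Z| = 29/134.8 = 0.2151.
Step 5 — Type: Im(Z) = -131.6 ⇒ leading (phase φ = -77.6°).

PF = 0.2151 (leading, φ = -77.6°)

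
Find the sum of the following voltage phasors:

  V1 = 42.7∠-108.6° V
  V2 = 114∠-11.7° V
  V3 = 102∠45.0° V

Step 1 — Convert each phasor to rectangular form:
  V1 = 42.7·(cos(-108.6°) + j·sin(-108.6°)) = -13.62 - j40.47 V
  V2 = 114·(cos(-11.7°) + j·sin(-11.7°)) = 111.6 - j23.12 V
  V3 = 102·(cos(45.0°) + j·sin(45.0°)) = 72.12 + j72.12 V
Step 2 — Sum components: V_total = 170.1 + j8.537 V.
Step 3 — Convert to polar: |V_total| = 170.4 V, ∠V_total = 2.9°.

V_total = 170.4∠2.9° V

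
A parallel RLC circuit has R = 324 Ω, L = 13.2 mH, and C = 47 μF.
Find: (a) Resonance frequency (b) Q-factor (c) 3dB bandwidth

Step 1 — Resonance: ω₀ = 1/√(LC) = 1/√(0.0132·4.7e-05) = 1270 rad/s.
Step 2 — f₀ = ω₀/(2π) = 202.1 Hz.
Step 3 — Parallel Q: Q = R/(ω₀L) = 324/(1270·0.0132) = 19.33.
Step 4 — Bandwidth: Δω = ω₀/Q = 65.67 rad/s; BW = Δω/(2π) = 10.45 Hz.

(a) f₀ = 202.1 Hz  (b) Q = 19.33  (c) BW = 10.45 Hz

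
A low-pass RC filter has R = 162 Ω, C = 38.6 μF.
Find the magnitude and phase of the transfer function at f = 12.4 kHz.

Step 1 — Angular frequency: ω = 2π·1.24e+04 = 7.791e+04 rad/s.
Step 2 — Transfer function: H(jω) = 1/(1 + jωRC).
Step 3 — Denominator: 1 + jωRC = 1 + j·7.791e+04·162·3.86e-05 = 1 + j487.2.
Step 4 — H = 4.213e-06 - j0.002053.
Step 5 — Magnitude: |H| = 0.002053 (-53.8 dB); phase: φ = -89.9°.

|H| = 0.002053 (-53.8 dB), φ = -89.9°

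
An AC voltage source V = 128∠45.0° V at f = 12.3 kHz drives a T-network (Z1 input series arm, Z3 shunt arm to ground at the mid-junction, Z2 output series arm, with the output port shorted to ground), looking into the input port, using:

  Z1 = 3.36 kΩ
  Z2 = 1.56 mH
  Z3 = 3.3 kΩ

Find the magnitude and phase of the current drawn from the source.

Step 1 — Angular frequency: ω = 2π·f = 2π·1.23e+04 = 7.728e+04 rad/s.
Step 2 — Component impedances:
  Z1: Z = R = 3360 Ω
  Z2: Z = jωL = j·7.728e+04·0.00156 = 0 + j120.6 Ω
  Z3: Z = R = 3300 Ω
Step 3 — With the output port shorted to ground, the output series arm Z2 runs from the junction to ground; the shunt arm Z3 also runs from the junction to ground. They appear in parallel: Z3 || Z2 = 4.399 + j120.4 Ω.
Step 4 — Series with input arm Z1: Z_in = Z1 + (Z3 || Z2) = 3364 + j120.4 Ω = 3367∠2.0° Ω.
Step 5 — Source phasor: V = 128∠45.0° V = 90.51 + j90.51 V.
Step 6 — Ohm's law: I = V / Z_total = (90.51 + j90.51) / (3364 + j120.4) = 0.02783 + j0.02591 A.
Step 7 — Convert to polar: |I| = 0.03802 A, ∠I = 43.0°.

I = 0.03802∠43.0° A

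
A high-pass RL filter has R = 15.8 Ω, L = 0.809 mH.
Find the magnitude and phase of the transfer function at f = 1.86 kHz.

Step 1 — Angular frequency: ω = 2π·1860 = 1.169e+04 rad/s.
Step 2 — Transfer function: H(jω) = jωL/(R + jωL).
Step 3 — Numerator jωL = j·9.455; denominator R + jωL = 15.8 + j9.455.
Step 4 — H = 0.2637 + j0.4406.
Step 5 — Magnitude: |H| = 0.5135 (-5.8 dB); phase: φ = 59.1°.

|H| = 0.5135 (-5.8 dB), φ = 59.1°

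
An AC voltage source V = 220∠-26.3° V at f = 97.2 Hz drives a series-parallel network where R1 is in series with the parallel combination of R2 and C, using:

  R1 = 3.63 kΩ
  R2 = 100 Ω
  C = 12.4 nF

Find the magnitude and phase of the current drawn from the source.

Step 1 — Angular frequency: ω = 2π·f = 2π·97.2 = 610.7 rad/s.
Step 2 — Component impedances:
  R1: Z = R = 3630 Ω
  R2: Z = R = 100 Ω
  C: Z = 1/(jωC) = -j/(ω·C) = 0 - j1.32e+05 Ω
Step 3 — Parallel branch: R2 || C = 1/(1/R2 + 1/C) = 100 - j0.07573 Ω.
Step 4 — Series with R1: Z_total = R1 + (R2 || C) = 3730 - j0.07573 Ω = 3730∠-0.0° Ω.
Step 5 — Source phasor: V = 220∠-26.3° V = 197.2 - j97.48 V.
Step 6 — Ohm's law: I = V / Z_total = (197.2 - j97.48) / (3730 - j0.07573) = 0.05288 - j0.02613 A.
Step 7 — Convert to polar: |I| = 0.05898 A, ∠I = -26.3°.

I = 0.05898∠-26.3° A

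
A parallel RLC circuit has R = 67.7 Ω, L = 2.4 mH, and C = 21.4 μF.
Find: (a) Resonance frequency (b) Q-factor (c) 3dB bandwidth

Step 1 — Resonance: ω₀ = 1/√(LC) = 1/√(0.0024·2.14e-05) = 4413 rad/s.
Step 2 — f₀ = ω₀/(2π) = 702.3 Hz.
Step 3 — Parallel Q: Q = R/(ω₀L) = 67.7/(4413·0.0024) = 6.393.
Step 4 — Bandwidth: Δω = ω₀/Q = 690.2 rad/s; BW = Δω/(2π) = 109.9 Hz.

(a) f₀ = 702.3 Hz  (b) Q = 6.393  (c) BW = 109.9 Hz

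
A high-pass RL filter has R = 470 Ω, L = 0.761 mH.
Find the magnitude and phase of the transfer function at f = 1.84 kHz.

Step 1 — Angular frequency: ω = 2π·1840 = 1.156e+04 rad/s.
Step 2 — Transfer function: H(jω) = jωL/(R + jωL).
Step 3 — Numerator jωL = j·8.798; denominator R + jωL = 470 + j8.798.
Step 4 — H = 0.0003503 + j0.01871.
Step 5 — Magnitude: |H| = 0.01872 (-34.6 dB); phase: φ = 88.9°.

|H| = 0.01872 (-34.6 dB), φ = 88.9°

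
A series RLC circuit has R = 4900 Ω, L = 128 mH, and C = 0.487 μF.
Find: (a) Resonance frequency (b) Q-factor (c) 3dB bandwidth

Step 1 — Resonance condition Im(Z)=0 gives ω₀ = 1/√(LC).
Step 2 — ω₀ = 1/√(0.128·4.87e-07) = 4005 rad/s.
Step 3 — f₀ = ω₀/(2π) = 637.5 Hz.
Step 4 — Series Q: Q = ω₀L/R = 4005·0.128/4900 = 0.1046.
Step 5 — 3dB bandwidth: Δω = ω₀/Q = 3.828e+04 rad/s; BW = Δω/(2π) = 6093 Hz.

(a) f₀ = 637.5 Hz  (b) Q = 0.1046  (c) BW = 6093 Hz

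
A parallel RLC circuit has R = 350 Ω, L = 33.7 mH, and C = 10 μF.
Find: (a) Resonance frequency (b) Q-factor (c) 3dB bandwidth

Step 1 — Resonance: ω₀ = 1/√(LC) = 1/√(0.0337·1e-05) = 1723 rad/s.
Step 2 — f₀ = ω₀/(2π) = 274.2 Hz.
Step 3 — Parallel Q: Q = R/(ω₀L) = 350/(1723·0.0337) = 6.029.
Step 4 — Bandwidth: Δω = ω₀/Q = 285.7 rad/s; BW = Δω/(2π) = 45.47 Hz.

(a) f₀ = 274.2 Hz  (b) Q = 6.029  (c) BW = 45.47 Hz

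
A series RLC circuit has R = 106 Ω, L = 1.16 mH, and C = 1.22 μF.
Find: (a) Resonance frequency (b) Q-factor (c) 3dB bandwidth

Step 1 — Resonance: ω₀ = 1/√(LC) = 1/√(0.00116·1.22e-06) = 2.658e+04 rad/s.
Step 2 — f₀ = ω₀/(2π) = 4231 Hz.
Step 3 — Series Q: Q = ω₀L/R = 2.658e+04·0.00116/106 = 0.2909.
Step 4 — Bandwidth: Δω = ω₀/Q = 9.138e+04 rad/s; BW = Δω/(2π) = 1.454e+04 Hz.

(a) f₀ = 4231 Hz  (b) Q = 0.2909  (c) BW = 1.454e+04 Hz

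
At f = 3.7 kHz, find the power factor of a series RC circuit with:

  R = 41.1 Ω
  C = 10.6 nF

Step 1 — Angular frequency: ω = 2π·f = 2π·3700 = 2.325e+04 rad/s.
Step 2 — Component impedances:
  R: Z = R = 41.1 Ω
  C: Z = 1/(jωC) = -j/(ω·C) = 0 - j4058 Ω
Step 3 — Series combination: Z_total = R + C = 41.1 - j4058 Ω = 4058∠-89.4° Ω.
Step 4 — Power factor: PF = cos(φ) = Re(Z)/|Z| = 41.1/4058 = 0.01013.
Step 5 — Type: Im(Z) = -4058 ⇒ leading (phase φ = -89.4°).

PF = 0.01013 (leading, φ = -89.4°)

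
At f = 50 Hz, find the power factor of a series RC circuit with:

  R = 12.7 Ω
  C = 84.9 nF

Step 1 — Angular frequency: ω = 2π·f = 2π·50 = 314.2 rad/s.
Step 2 — Component impedances:
  R: Z = R = 12.7 Ω
  C: Z = 1/(jωC) = -j/(ω·C) = 0 - j3.749e+04 Ω
Step 3 — Series combination: Z_total = R + C = 12.7 - j3.749e+04 Ω = 3.749e+04∠-90.0° Ω.
Step 4 — Power factor: PF = cos(φ) = Re(Z)/|Z| = 12.7/37492 = 0.0003387.
Step 5 — Type: Im(Z) = -3.749e+04 ⇒ leading (phase φ = -90.0°).

PF = 0.0003387 (leading, φ = -90.0°)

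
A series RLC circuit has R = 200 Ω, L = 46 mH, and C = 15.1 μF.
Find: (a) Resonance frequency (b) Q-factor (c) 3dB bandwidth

Step 1 — Resonance condition Im(Z)=0 gives ω₀ = 1/√(LC).
Step 2 — ω₀ = 1/√(0.046·1.51e-05) = 1200 rad/s.
Step 3 — f₀ = ω₀/(2π) = 191 Hz.
Step 4 — Series Q: Q = ω₀L/R = 1200·0.046/200 = 0.276.
Step 5 — 3dB bandwidth: Δω = ω₀/Q = 4348 rad/s; BW = Δω/(2π) = 692 Hz.

(a) f₀ = 191 Hz  (b) Q = 0.276  (c) BW = 692 Hz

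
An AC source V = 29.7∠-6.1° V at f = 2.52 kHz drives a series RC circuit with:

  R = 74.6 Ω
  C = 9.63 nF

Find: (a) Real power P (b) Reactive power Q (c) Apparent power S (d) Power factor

Step 1 — Angular frequency: ω = 2π·f = 2π·2520 = 1.583e+04 rad/s.
Step 2 — Component impedances:
  R: Z = R = 74.6 Ω
  C: Z = 1/(jωC) = -j/(ω·C) = 0 - j6558 Ω
Step 3 — Series combination: Z_total = R + C = 74.6 - j6558 Ω = 6559∠-89.3° Ω.
Step 4 — Source phasor: V = 29.7∠-6.1° V = 29.53 - j3.156 V.
Step 5 — Current: I = V / Z = 0.0005324 + j0.004497 A = 0.004528∠83.2° A.
Step 6 — Complex power: S = V·I* = 0.00153 - j0.1345 VA.
Step 7 — Real power: P = Re(S) = 0.00153 W.
Step 8 — Reactive power: Q = Im(S) = -0.1345 VAR.
Step 9 — Apparent power: |S| = 0.1345 VA.
Step 10 — Power factor: PF = P/|S| = 0.01137 (leading).

(a) P = 0.00153 W  (b) Q = -0.1345 VAR  (c) S = 0.1345 VA  (d) PF = 0.01137 (leading)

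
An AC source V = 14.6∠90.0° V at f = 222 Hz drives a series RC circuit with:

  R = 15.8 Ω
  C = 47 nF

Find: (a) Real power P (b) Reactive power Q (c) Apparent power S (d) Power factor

Step 1 — Angular frequency: ω = 2π·f = 2π·222 = 1395 rad/s.
Step 2 — Component impedances:
  R: Z = R = 15.8 Ω
  C: Z = 1/(jωC) = -j/(ω·C) = 0 - j1.525e+04 Ω
Step 3 — Series combination: Z_total = R + C = 15.8 - j1.525e+04 Ω = 1.525e+04∠-89.9° Ω.
Step 4 — Source phasor: V = 14.6∠90.0° V = 0 + j14.6 V.
Step 5 — Current: I = V / Z = -0.0009572 + j9.915e-07 A = 0.0009572∠179.9° A.
Step 6 — Complex power: S = V·I* = 1.448e-05 - j0.01397 VA.
Step 7 — Real power: P = Re(S) = 1.448e-05 W.
Step 8 — Reactive power: Q = Im(S) = -0.01397 VAR.
Step 9 — Apparent power: |S| = 0.01397 VA.
Step 10 — Power factor: PF = P/|S| = 0.001036 (leading).

(a) P = 1.448e-05 W  (b) Q = -0.01397 VAR  (c) S = 0.01397 VA  (d) PF = 0.001036 (leading)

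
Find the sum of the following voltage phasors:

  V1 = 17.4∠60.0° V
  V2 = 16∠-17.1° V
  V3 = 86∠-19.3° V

Step 1 — Convert each phasor to rectangular form:
  V1 = 17.4·(cos(60.0°) + j·sin(60.0°)) = 8.7 + j15.07 V
  V2 = 16·(cos(-17.1°) + j·sin(-17.1°)) = 15.29 - j4.705 V
  V3 = 86·(cos(-19.3°) + j·sin(-19.3°)) = 81.17 - j28.42 V
Step 2 — Sum components: V_total = 105.2 - j18.06 V.
Step 3 — Convert to polar: |V_total| = 106.7 V, ∠V_total = -9.7°.

V_total = 106.7∠-9.7° V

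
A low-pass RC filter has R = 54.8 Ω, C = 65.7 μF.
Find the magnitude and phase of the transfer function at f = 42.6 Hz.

Step 1 — Angular frequency: ω = 2π·42.6 = 267.7 rad/s.
Step 2 — Transfer function: H(jω) = 1/(1 + jωRC).
Step 3 — Denominator: 1 + jωRC = 1 + j·267.7·54.8·6.57e-05 = 1 + j0.9637.
Step 4 — H = 0.5185 - j0.4997.
Step 5 — Magnitude: |H| = 0.7201 (-2.9 dB); phase: φ = -43.9°.

|H| = 0.7201 (-2.9 dB), φ = -43.9°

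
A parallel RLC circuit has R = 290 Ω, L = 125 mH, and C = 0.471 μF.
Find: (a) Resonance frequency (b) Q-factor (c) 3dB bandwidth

Step 1 — Resonance: ω₀ = 1/√(LC) = 1/√(0.125·4.71e-07) = 4121 rad/s.
Step 2 — f₀ = ω₀/(2π) = 655.9 Hz.
Step 3 — Parallel Q: Q = R/(ω₀L) = 290/(4121·0.125) = 0.5629.
Step 4 — Bandwidth: Δω = ω₀/Q = 7321 rad/s; BW = Δω/(2π) = 1165 Hz.

(a) f₀ = 655.9 Hz  (b) Q = 0.5629  (c) BW = 1165 Hz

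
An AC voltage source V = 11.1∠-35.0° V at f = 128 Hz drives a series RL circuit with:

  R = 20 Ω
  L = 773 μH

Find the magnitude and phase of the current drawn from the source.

Step 1 — Angular frequency: ω = 2π·f = 2π·128 = 804.2 rad/s.
Step 2 — Component impedances:
  R: Z = R = 20 Ω
  L: Z = jωL = j·804.2·0.000773 = 0 + j0.6217 Ω
Step 3 — Series combination: Z_total = R + L = 20 + j0.6217 Ω = 20.01∠1.8° Ω.
Step 4 — Source phasor: V = 11.1∠-35.0° V = 9.093 - j6.367 V.
Step 5 — Ohm's law: I = V / Z_total = (9.093 - j6.367) / (20 + j0.6217) = 0.4443 - j0.3321 A.
Step 6 — Convert to polar: |I| = 0.5547 A, ∠I = -36.8°.

I = 0.5547∠-36.8° A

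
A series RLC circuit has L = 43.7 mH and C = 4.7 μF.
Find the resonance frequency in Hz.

Step 1 — Resonance condition Im(Z)=0 gives ω₀ = 1/√(LC).
Step 2 — ω₀ = 1/√(0.0437·4.7e-06) = 2207 rad/s.
Step 3 — f₀ = ω₀/(2π) = 351.2 Hz.

f₀ = 351.2 Hz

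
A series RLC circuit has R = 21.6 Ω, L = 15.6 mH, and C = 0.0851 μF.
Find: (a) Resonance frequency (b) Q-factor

Step 1 — Resonance condition Im(Z)=0 gives ω₀ = 1/√(LC).
Step 2 — ω₀ = 1/√(0.0156·8.51e-08) = 2.745e+04 rad/s.
Step 3 — f₀ = ω₀/(2π) = 4368 Hz.
Step 4 — Series Q: Q = ω₀L/R = 2.745e+04·0.0156/21.6 = 19.82.

(a) f₀ = 4368 Hz  (b) Q = 19.82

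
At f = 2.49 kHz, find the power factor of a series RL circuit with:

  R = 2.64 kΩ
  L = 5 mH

Step 1 — Angular frequency: ω = 2π·f = 2π·2490 = 1.565e+04 rad/s.
Step 2 — Component impedances:
  R: Z = R = 2640 Ω
  L: Z = jωL = j·1.565e+04·0.005 = 0 + j78.23 Ω
Step 3 — Series combination: Z_total = R + L = 2640 + j78.23 Ω = 2641∠1.7° Ω.
Step 4 — Power factor: PF = cos(φ) = Re(Z)/|Z| = 2640/2641 = 0.9996.
Step 5 — Type: Im(Z) = 78.23 ⇒ lagging (phase φ = 1.7°).

PF = 0.9996 (lagging, φ = 1.7°)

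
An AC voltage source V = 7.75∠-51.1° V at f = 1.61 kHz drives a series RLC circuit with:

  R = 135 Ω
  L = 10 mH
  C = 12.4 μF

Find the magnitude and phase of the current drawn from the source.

Step 1 — Angular frequency: ω = 2π·f = 2π·1610 = 1.012e+04 rad/s.
Step 2 — Component impedances:
  R: Z = R = 135 Ω
  L: Z = jωL = j·1.012e+04·0.01 = 0 + j101.2 Ω
  C: Z = 1/(jωC) = -j/(ω·C) = 0 - j7.972 Ω
Step 3 — Series combination: Z_total = R + L + C = 135 + j93.19 Ω = 164∠34.6° Ω.
Step 4 — Source phasor: V = 7.75∠-51.1° V = 4.867 - j6.031 V.
Step 5 — Ohm's law: I = V / Z_total = (4.867 - j6.031) / (135 + j93.19) = 0.003529 - j0.04711 A.
Step 6 — Convert to polar: |I| = 0.04724 A, ∠I = -85.7°.

I = 0.04724∠-85.7° A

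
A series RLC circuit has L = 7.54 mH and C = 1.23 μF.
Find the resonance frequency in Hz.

Step 1 — Resonance condition Im(Z)=0 gives ω₀ = 1/√(LC).
Step 2 — ω₀ = 1/√(0.00754·1.23e-06) = 1.038e+04 rad/s.
Step 3 — f₀ = ω₀/(2π) = 1653 Hz.

f₀ = 1653 Hz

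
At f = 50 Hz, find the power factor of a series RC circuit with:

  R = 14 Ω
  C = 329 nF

Step 1 — Angular frequency: ω = 2π·f = 2π·50 = 314.2 rad/s.
Step 2 — Component impedances:
  R: Z = R = 14 Ω
  C: Z = 1/(jωC) = -j/(ω·C) = 0 - j9675 Ω
Step 3 — Series combination: Z_total = R + C = 14 - j9675 Ω = 9675∠-89.9° Ω.
Step 4 — Power factor: PF = cos(φ) = Re(Z)/|Z| = 14/9675 = 0.001447.
Step 5 — Type: Im(Z) = -9675 ⇒ leading (phase φ = -89.9°).

PF = 0.001447 (leading, φ = -89.9°)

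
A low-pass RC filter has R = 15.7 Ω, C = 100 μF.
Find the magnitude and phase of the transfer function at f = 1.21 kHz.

Step 1 — Angular frequency: ω = 2π·1210 = 7603 rad/s.
Step 2 — Transfer function: H(jω) = 1/(1 + jωRC).
Step 3 — Denominator: 1 + jωRC = 1 + j·7603·15.7·0.0001 = 1 + j11.94.
Step 4 — H = 0.00697 - j0.0832.
Step 5 — Magnitude: |H| = 0.08349 (-21.6 dB); phase: φ = -85.2°.

|H| = 0.08349 (-21.6 dB), φ = -85.2°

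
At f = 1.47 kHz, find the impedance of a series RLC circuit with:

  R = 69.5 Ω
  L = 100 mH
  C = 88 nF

Step 1 — Angular frequency: ω = 2π·f = 2π·1470 = 9236 rad/s.
Step 2 — Component impedances:
  R: Z = R = 69.5 Ω
  L: Z = jωL = j·9236·0.1 = 0 + j923.6 Ω
  C: Z = 1/(jωC) = -j/(ω·C) = 0 - j1230 Ω
Step 3 — Series combination: Z_total = R + L + C = 69.5 - j306.7 Ω = 314.5∠-77.2° Ω.

Z = 69.5 - j306.7 Ω = 314.5∠-77.2° Ω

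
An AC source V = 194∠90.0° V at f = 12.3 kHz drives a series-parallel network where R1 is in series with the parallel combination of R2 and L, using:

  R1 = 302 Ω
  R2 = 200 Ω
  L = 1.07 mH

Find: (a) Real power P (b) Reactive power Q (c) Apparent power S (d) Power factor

Step 1 — Angular frequency: ω = 2π·f = 2π·1.23e+04 = 7.728e+04 rad/s.
Step 2 — Component impedances:
  R1: Z = R = 302 Ω
  R2: Z = R = 200 Ω
  L: Z = jωL = j·7.728e+04·0.00107 = 0 + j82.69 Ω
Step 3 — Parallel branch: R2 || L = 1/(1/R2 + 1/L) = 29.2 + j70.62 Ω.
Step 4 — Series with R1: Z_total = R1 + (R2 || L) = 331.2 + j70.62 Ω = 338.6∠12.0° Ω.
Step 5 — Source phasor: V = 194∠90.0° V = 0 + j194 V.
Step 6 — Current: I = V / Z = 0.1195 + j0.5603 A = 0.5729∠78.0° A.
Step 7 — Complex power: S = V·I* = 108.7 + j23.18 VA.
Step 8 — Real power: P = Re(S) = 108.7 W.
Step 9 — Reactive power: Q = Im(S) = 23.18 VAR.
Step 10 — Apparent power: |S| = 111.1 VA.
Step 11 — Power factor: PF = P/|S| = 0.978 (lagging).

(a) P = 108.7 W  (b) Q = 23.18 VAR  (c) S = 111.1 VA  (d) PF = 0.978 (lagging)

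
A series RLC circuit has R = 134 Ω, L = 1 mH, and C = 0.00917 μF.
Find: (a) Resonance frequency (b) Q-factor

Step 1 — Resonance condition Im(Z)=0 gives ω₀ = 1/√(LC).
Step 2 — ω₀ = 1/√(0.001·9.17e-09) = 3.302e+05 rad/s.
Step 3 — f₀ = ω₀/(2π) = 5.256e+04 Hz.
Step 4 — Series Q: Q = ω₀L/R = 3.302e+05·0.001/134 = 2.464.

(a) f₀ = 5.256e+04 Hz  (b) Q = 2.464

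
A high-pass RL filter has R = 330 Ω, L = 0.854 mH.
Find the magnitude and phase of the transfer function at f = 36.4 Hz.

Step 1 — Angular frequency: ω = 2π·36.4 = 228.7 rad/s.
Step 2 — Transfer function: H(jω) = jωL/(R + jωL).
Step 3 — Numerator jωL = j·0.1953; denominator R + jωL = 330 + j0.1953.
Step 4 — H = 3.503e-07 + j0.0005919.
Step 5 — Magnitude: |H| = 0.0005919 (-64.6 dB); phase: φ = 90.0°.

|H| = 0.0005919 (-64.6 dB), φ = 90.0°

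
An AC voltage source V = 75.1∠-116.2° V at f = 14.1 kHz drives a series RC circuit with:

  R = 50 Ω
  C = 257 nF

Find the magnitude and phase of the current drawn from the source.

Step 1 — Angular frequency: ω = 2π·f = 2π·1.41e+04 = 8.859e+04 rad/s.
Step 2 — Component impedances:
  R: Z = R = 50 Ω
  C: Z = 1/(jωC) = -j/(ω·C) = 0 - j43.92 Ω
Step 3 — Series combination: Z_total = R + C = 50 - j43.92 Ω = 66.55∠-41.3° Ω.
Step 4 — Source phasor: V = 75.1∠-116.2° V = -33.16 - j67.38 V.
Step 5 — Ohm's law: I = V / Z_total = (-33.16 - j67.38) / (50 - j43.92) = 0.2939 - j1.09 A.
Step 6 — Convert to polar: |I| = 1.128 A, ∠I = -74.9°.

I = 1.128∠-74.9° A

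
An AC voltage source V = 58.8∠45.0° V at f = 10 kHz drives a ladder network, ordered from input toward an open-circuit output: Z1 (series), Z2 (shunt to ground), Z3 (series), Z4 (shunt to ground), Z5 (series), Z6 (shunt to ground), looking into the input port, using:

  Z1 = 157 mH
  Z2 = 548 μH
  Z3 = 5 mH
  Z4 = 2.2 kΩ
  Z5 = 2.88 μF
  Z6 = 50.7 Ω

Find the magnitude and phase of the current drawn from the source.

Step 1 — Angular frequency: ω = 2π·f = 2π·1e+04 = 6.283e+04 rad/s.
Step 2 — Component impedances:
  Z1: Z = jωL = j·6.283e+04·0.157 = 0 + j9865 Ω
  Z2: Z = jωL = j·6.283e+04·0.000548 = 0 + j34.43 Ω
  Z3: Z = jωL = j·6.283e+04·0.005 = 0 + j314.2 Ω
  Z4: Z = R = 2200 Ω
  Z5: Z = 1/(jωC) = -j/(ω·C) = 0 - j5.526 Ω
  Z6: Z = R = 50.7 Ω
Step 3 — Ladder network (open output): work backward from the far end, alternating series and parallel combinations. Z_in = 0.4884 + j9896 Ω = 9896∠90.0° Ω.
Step 4 — Source phasor: V = 58.8∠45.0° V = 41.58 + j41.58 V.
Step 5 — Ohm's law: I = V / Z_total = (41.58 + j41.58) / (0.4884 + j9896) = 0.004202 - j0.004201 A.
Step 6 — Convert to polar: |I| = 0.005942 A, ∠I = -45.0°.

I = 0.005942∠-45.0° A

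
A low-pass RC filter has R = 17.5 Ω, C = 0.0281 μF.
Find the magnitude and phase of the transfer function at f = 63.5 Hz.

Step 1 — Angular frequency: ω = 2π·63.5 = 399 rad/s.
Step 2 — Transfer function: H(jω) = 1/(1 + jωRC).
Step 3 — Denominator: 1 + jωRC = 1 + j·399·17.5·2.81e-08 = 1 + j0.0001962.
Step 4 — H = 1 - j0.0001962.
Step 5 — Magnitude: |H| = 1 (-0.0 dB); phase: φ = -0.0°.

|H| = 1 (-0.0 dB), φ = -0.0°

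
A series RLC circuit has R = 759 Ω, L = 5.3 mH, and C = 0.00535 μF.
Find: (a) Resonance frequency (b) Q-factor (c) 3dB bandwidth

Step 1 — Resonance condition Im(Z)=0 gives ω₀ = 1/√(LC).
Step 2 — ω₀ = 1/√(0.0053·5.35e-09) = 1.878e+05 rad/s.
Step 3 — f₀ = ω₀/(2π) = 2.989e+04 Hz.
Step 4 — Series Q: Q = ω₀L/R = 1.878e+05·0.0053/759 = 1.311.
Step 5 — 3dB bandwidth: Δω = ω₀/Q = 1.432e+05 rad/s; BW = Δω/(2π) = 2.279e+04 Hz.

(a) f₀ = 2.989e+04 Hz  (b) Q = 1.311  (c) BW = 2.279e+04 Hz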